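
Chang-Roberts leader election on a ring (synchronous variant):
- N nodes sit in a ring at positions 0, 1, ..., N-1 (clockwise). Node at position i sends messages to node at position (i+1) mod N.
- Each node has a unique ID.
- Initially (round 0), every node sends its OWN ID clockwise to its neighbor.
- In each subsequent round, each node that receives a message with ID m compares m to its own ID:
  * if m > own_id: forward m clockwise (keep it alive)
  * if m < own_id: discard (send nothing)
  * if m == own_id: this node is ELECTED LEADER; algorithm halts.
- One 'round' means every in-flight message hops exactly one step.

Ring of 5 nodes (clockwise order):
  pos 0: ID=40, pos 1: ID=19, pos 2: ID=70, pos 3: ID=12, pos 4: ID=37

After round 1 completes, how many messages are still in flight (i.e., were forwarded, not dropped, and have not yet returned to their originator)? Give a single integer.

Round 1: pos1(id19) recv 40: fwd; pos2(id70) recv 19: drop; pos3(id12) recv 70: fwd; pos4(id37) recv 12: drop; pos0(id40) recv 37: drop
After round 1: 2 messages still in flight

Answer: 2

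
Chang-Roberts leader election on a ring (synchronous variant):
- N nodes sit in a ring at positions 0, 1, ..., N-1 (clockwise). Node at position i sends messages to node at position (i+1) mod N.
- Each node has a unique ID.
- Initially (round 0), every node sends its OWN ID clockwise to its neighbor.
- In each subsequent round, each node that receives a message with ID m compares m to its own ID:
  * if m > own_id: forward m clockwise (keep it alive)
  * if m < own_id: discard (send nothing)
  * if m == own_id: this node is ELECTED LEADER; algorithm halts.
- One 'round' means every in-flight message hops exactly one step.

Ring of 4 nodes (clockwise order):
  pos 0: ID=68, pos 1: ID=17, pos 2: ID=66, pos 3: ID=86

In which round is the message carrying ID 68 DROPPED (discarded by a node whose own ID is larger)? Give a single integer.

Round 1: pos1(id17) recv 68: fwd; pos2(id66) recv 17: drop; pos3(id86) recv 66: drop; pos0(id68) recv 86: fwd
Round 2: pos2(id66) recv 68: fwd; pos1(id17) recv 86: fwd
Round 3: pos3(id86) recv 68: drop; pos2(id66) recv 86: fwd
Round 4: pos3(id86) recv 86: ELECTED
Message ID 68 originates at pos 0; dropped at pos 3 in round 3

Answer: 3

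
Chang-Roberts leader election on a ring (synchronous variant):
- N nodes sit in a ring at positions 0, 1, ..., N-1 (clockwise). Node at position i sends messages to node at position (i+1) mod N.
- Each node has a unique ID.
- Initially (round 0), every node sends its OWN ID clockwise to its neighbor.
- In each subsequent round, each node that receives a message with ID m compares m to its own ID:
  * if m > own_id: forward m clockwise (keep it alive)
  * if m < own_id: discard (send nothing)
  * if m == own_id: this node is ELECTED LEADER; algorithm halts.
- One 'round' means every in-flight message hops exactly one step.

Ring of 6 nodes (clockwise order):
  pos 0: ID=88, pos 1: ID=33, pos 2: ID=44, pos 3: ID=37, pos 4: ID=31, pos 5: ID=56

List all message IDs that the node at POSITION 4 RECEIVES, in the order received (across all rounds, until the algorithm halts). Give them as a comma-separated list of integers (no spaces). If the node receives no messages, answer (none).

Round 1: pos1(id33) recv 88: fwd; pos2(id44) recv 33: drop; pos3(id37) recv 44: fwd; pos4(id31) recv 37: fwd; pos5(id56) recv 31: drop; pos0(id88) recv 56: drop
Round 2: pos2(id44) recv 88: fwd; pos4(id31) recv 44: fwd; pos5(id56) recv 37: drop
Round 3: pos3(id37) recv 88: fwd; pos5(id56) recv 44: drop
Round 4: pos4(id31) recv 88: fwd
Round 5: pos5(id56) recv 88: fwd
Round 6: pos0(id88) recv 88: ELECTED

Answer: 37,44,88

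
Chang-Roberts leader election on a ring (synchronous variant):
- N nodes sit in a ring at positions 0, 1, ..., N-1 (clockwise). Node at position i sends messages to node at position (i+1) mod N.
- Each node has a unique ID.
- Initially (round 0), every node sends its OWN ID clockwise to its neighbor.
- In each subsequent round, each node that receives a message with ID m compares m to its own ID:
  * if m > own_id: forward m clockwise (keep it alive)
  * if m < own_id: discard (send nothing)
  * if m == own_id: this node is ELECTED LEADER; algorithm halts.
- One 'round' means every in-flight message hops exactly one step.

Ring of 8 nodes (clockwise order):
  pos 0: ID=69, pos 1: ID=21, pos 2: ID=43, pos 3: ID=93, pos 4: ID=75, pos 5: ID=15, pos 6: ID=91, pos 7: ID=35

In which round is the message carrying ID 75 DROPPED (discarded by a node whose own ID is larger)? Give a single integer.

Round 1: pos1(id21) recv 69: fwd; pos2(id43) recv 21: drop; pos3(id93) recv 43: drop; pos4(id75) recv 93: fwd; pos5(id15) recv 75: fwd; pos6(id91) recv 15: drop; pos7(id35) recv 91: fwd; pos0(id69) recv 35: drop
Round 2: pos2(id43) recv 69: fwd; pos5(id15) recv 93: fwd; pos6(id91) recv 75: drop; pos0(id69) recv 91: fwd
Round 3: pos3(id93) recv 69: drop; pos6(id91) recv 93: fwd; pos1(id21) recv 91: fwd
Round 4: pos7(id35) recv 93: fwd; pos2(id43) recv 91: fwd
Round 5: pos0(id69) recv 93: fwd; pos3(id93) recv 91: drop
Round 6: pos1(id21) recv 93: fwd
Round 7: pos2(id43) recv 93: fwd
Round 8: pos3(id93) recv 93: ELECTED
Message ID 75 originates at pos 4; dropped at pos 6 in round 2

Answer: 2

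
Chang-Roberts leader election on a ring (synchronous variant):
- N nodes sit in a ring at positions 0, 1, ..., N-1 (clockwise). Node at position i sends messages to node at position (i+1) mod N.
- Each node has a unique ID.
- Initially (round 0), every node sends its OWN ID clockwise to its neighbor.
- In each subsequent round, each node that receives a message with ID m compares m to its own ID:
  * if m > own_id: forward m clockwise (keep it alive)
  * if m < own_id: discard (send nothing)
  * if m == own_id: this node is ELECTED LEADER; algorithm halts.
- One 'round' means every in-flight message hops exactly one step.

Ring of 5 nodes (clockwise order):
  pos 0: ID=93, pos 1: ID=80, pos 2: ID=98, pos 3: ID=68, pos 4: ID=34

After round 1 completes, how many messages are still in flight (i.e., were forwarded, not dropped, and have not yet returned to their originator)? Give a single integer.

Round 1: pos1(id80) recv 93: fwd; pos2(id98) recv 80: drop; pos3(id68) recv 98: fwd; pos4(id34) recv 68: fwd; pos0(id93) recv 34: drop
After round 1: 3 messages still in flight

Answer: 3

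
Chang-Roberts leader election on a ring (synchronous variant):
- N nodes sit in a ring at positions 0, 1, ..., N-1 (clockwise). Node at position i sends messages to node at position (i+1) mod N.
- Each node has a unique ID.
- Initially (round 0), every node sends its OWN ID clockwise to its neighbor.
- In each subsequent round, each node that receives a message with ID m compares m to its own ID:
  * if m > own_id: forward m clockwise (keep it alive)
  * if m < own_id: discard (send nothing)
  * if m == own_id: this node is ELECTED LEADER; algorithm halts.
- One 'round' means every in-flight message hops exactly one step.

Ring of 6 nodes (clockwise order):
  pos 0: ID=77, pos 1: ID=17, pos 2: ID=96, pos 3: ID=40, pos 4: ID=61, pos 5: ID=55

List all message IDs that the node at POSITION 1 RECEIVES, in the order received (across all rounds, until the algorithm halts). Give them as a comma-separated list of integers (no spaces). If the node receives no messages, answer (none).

Answer: 77,96

Derivation:
Round 1: pos1(id17) recv 77: fwd; pos2(id96) recv 17: drop; pos3(id40) recv 96: fwd; pos4(id61) recv 40: drop; pos5(id55) recv 61: fwd; pos0(id77) recv 55: drop
Round 2: pos2(id96) recv 77: drop; pos4(id61) recv 96: fwd; pos0(id77) recv 61: drop
Round 3: pos5(id55) recv 96: fwd
Round 4: pos0(id77) recv 96: fwd
Round 5: pos1(id17) recv 96: fwd
Round 6: pos2(id96) recv 96: ELECTED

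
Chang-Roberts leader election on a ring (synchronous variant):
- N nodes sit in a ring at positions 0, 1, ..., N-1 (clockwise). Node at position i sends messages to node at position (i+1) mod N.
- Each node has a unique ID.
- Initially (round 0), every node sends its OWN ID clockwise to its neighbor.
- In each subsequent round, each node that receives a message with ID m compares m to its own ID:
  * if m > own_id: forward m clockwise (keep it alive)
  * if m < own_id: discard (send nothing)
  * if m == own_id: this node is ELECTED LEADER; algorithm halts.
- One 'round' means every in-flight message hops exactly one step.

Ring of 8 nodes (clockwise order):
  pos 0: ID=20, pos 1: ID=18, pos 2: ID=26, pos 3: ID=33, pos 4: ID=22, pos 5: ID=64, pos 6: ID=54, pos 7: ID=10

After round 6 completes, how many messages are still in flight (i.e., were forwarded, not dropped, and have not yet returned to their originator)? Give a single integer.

Answer: 2

Derivation:
Round 1: pos1(id18) recv 20: fwd; pos2(id26) recv 18: drop; pos3(id33) recv 26: drop; pos4(id22) recv 33: fwd; pos5(id64) recv 22: drop; pos6(id54) recv 64: fwd; pos7(id10) recv 54: fwd; pos0(id20) recv 10: drop
Round 2: pos2(id26) recv 20: drop; pos5(id64) recv 33: drop; pos7(id10) recv 64: fwd; pos0(id20) recv 54: fwd
Round 3: pos0(id20) recv 64: fwd; pos1(id18) recv 54: fwd
Round 4: pos1(id18) recv 64: fwd; pos2(id26) recv 54: fwd
Round 5: pos2(id26) recv 64: fwd; pos3(id33) recv 54: fwd
Round 6: pos3(id33) recv 64: fwd; pos4(id22) recv 54: fwd
After round 6: 2 messages still in flight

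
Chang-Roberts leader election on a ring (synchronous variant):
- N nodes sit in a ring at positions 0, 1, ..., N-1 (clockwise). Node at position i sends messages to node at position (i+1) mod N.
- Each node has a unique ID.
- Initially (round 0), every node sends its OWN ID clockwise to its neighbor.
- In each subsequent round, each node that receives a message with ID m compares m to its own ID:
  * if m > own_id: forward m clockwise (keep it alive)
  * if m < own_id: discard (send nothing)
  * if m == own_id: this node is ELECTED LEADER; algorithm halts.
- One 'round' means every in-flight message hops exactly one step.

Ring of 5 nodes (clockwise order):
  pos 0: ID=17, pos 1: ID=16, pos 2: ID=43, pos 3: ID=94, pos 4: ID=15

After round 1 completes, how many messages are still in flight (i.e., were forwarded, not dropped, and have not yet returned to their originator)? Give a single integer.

Answer: 2

Derivation:
Round 1: pos1(id16) recv 17: fwd; pos2(id43) recv 16: drop; pos3(id94) recv 43: drop; pos4(id15) recv 94: fwd; pos0(id17) recv 15: drop
After round 1: 2 messages still in flight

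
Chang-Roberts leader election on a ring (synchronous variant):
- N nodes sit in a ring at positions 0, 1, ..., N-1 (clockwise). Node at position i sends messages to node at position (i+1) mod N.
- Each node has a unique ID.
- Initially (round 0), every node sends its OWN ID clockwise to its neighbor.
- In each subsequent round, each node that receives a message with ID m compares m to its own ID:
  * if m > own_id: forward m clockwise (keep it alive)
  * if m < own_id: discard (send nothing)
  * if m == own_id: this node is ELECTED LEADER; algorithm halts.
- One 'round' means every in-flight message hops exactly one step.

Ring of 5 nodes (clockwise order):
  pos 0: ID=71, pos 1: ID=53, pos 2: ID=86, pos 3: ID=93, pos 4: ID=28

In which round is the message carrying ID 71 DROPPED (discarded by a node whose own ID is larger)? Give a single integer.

Round 1: pos1(id53) recv 71: fwd; pos2(id86) recv 53: drop; pos3(id93) recv 86: drop; pos4(id28) recv 93: fwd; pos0(id71) recv 28: drop
Round 2: pos2(id86) recv 71: drop; pos0(id71) recv 93: fwd
Round 3: pos1(id53) recv 93: fwd
Round 4: pos2(id86) recv 93: fwd
Round 5: pos3(id93) recv 93: ELECTED
Message ID 71 originates at pos 0; dropped at pos 2 in round 2

Answer: 2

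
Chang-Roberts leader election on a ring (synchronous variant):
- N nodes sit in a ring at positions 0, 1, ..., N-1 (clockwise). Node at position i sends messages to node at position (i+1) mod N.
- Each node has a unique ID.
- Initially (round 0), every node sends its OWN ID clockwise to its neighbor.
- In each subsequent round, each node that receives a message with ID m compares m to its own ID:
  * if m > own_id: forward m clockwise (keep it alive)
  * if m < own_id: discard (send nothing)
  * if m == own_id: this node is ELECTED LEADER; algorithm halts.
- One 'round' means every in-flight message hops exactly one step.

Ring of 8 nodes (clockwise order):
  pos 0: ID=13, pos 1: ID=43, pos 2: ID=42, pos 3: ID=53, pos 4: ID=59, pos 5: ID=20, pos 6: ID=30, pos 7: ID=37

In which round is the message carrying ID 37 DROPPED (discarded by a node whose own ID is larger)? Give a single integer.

Round 1: pos1(id43) recv 13: drop; pos2(id42) recv 43: fwd; pos3(id53) recv 42: drop; pos4(id59) recv 53: drop; pos5(id20) recv 59: fwd; pos6(id30) recv 20: drop; pos7(id37) recv 30: drop; pos0(id13) recv 37: fwd
Round 2: pos3(id53) recv 43: drop; pos6(id30) recv 59: fwd; pos1(id43) recv 37: drop
Round 3: pos7(id37) recv 59: fwd
Round 4: pos0(id13) recv 59: fwd
Round 5: pos1(id43) recv 59: fwd
Round 6: pos2(id42) recv 59: fwd
Round 7: pos3(id53) recv 59: fwd
Round 8: pos4(id59) recv 59: ELECTED
Message ID 37 originates at pos 7; dropped at pos 1 in round 2

Answer: 2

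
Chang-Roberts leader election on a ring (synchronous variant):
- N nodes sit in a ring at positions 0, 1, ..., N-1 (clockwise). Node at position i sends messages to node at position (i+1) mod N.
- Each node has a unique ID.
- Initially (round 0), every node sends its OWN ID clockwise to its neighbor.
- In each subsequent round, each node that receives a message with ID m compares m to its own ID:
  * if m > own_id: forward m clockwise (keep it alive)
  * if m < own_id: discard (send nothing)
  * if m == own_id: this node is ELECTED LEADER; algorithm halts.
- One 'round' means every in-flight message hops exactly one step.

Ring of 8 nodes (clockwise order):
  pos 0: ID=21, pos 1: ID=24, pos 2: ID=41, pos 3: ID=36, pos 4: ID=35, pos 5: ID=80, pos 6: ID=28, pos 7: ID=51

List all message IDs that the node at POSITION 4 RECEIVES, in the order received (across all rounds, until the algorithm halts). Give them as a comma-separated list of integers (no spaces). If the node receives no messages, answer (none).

Round 1: pos1(id24) recv 21: drop; pos2(id41) recv 24: drop; pos3(id36) recv 41: fwd; pos4(id35) recv 36: fwd; pos5(id80) recv 35: drop; pos6(id28) recv 80: fwd; pos7(id51) recv 28: drop; pos0(id21) recv 51: fwd
Round 2: pos4(id35) recv 41: fwd; pos5(id80) recv 36: drop; pos7(id51) recv 80: fwd; pos1(id24) recv 51: fwd
Round 3: pos5(id80) recv 41: drop; pos0(id21) recv 80: fwd; pos2(id41) recv 51: fwd
Round 4: pos1(id24) recv 80: fwd; pos3(id36) recv 51: fwd
Round 5: pos2(id41) recv 80: fwd; pos4(id35) recv 51: fwd
Round 6: pos3(id36) recv 80: fwd; pos5(id80) recv 51: drop
Round 7: pos4(id35) recv 80: fwd
Round 8: pos5(id80) recv 80: ELECTED

Answer: 36,41,51,80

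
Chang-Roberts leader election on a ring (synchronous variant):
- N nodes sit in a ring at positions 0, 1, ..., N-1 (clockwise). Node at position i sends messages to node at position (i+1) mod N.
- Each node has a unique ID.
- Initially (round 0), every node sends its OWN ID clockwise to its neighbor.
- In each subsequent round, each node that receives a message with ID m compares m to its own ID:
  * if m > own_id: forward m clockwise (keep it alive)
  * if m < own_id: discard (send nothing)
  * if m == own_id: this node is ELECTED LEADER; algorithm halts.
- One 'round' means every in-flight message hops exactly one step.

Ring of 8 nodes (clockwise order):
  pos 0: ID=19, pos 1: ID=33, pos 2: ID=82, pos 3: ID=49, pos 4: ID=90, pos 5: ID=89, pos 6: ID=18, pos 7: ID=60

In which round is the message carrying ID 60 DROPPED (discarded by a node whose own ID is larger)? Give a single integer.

Answer: 3

Derivation:
Round 1: pos1(id33) recv 19: drop; pos2(id82) recv 33: drop; pos3(id49) recv 82: fwd; pos4(id90) recv 49: drop; pos5(id89) recv 90: fwd; pos6(id18) recv 89: fwd; pos7(id60) recv 18: drop; pos0(id19) recv 60: fwd
Round 2: pos4(id90) recv 82: drop; pos6(id18) recv 90: fwd; pos7(id60) recv 89: fwd; pos1(id33) recv 60: fwd
Round 3: pos7(id60) recv 90: fwd; pos0(id19) recv 89: fwd; pos2(id82) recv 60: drop
Round 4: pos0(id19) recv 90: fwd; pos1(id33) recv 89: fwd
Round 5: pos1(id33) recv 90: fwd; pos2(id82) recv 89: fwd
Round 6: pos2(id82) recv 90: fwd; pos3(id49) recv 89: fwd
Round 7: pos3(id49) recv 90: fwd; pos4(id90) recv 89: drop
Round 8: pos4(id90) recv 90: ELECTED
Message ID 60 originates at pos 7; dropped at pos 2 in round 3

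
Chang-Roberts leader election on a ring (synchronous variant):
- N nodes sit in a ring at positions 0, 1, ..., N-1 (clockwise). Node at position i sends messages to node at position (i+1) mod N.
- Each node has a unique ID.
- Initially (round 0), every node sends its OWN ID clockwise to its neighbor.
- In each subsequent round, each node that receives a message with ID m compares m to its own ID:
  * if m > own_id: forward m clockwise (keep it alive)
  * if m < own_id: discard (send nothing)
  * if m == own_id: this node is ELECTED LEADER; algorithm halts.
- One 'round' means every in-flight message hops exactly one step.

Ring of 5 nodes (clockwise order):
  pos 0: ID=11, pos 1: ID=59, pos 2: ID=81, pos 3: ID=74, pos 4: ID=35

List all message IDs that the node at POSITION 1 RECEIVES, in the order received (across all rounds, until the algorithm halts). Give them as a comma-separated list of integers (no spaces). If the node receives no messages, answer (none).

Round 1: pos1(id59) recv 11: drop; pos2(id81) recv 59: drop; pos3(id74) recv 81: fwd; pos4(id35) recv 74: fwd; pos0(id11) recv 35: fwd
Round 2: pos4(id35) recv 81: fwd; pos0(id11) recv 74: fwd; pos1(id59) recv 35: drop
Round 3: pos0(id11) recv 81: fwd; pos1(id59) recv 74: fwd
Round 4: pos1(id59) recv 81: fwd; pos2(id81) recv 74: drop
Round 5: pos2(id81) recv 81: ELECTED

Answer: 11,35,74,81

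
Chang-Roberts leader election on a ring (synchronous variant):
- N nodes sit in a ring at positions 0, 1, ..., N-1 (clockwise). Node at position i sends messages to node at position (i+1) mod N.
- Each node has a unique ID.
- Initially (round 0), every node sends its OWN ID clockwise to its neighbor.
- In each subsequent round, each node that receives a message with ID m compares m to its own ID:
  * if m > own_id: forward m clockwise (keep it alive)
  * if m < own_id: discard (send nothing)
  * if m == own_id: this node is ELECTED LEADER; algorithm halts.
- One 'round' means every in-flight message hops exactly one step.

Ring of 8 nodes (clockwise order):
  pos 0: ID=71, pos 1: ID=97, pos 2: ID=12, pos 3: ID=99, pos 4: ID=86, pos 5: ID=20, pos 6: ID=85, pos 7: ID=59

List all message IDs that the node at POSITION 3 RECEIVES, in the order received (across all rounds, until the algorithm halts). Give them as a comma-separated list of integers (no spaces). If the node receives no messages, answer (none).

Round 1: pos1(id97) recv 71: drop; pos2(id12) recv 97: fwd; pos3(id99) recv 12: drop; pos4(id86) recv 99: fwd; pos5(id20) recv 86: fwd; pos6(id85) recv 20: drop; pos7(id59) recv 85: fwd; pos0(id71) recv 59: drop
Round 2: pos3(id99) recv 97: drop; pos5(id20) recv 99: fwd; pos6(id85) recv 86: fwd; pos0(id71) recv 85: fwd
Round 3: pos6(id85) recv 99: fwd; pos7(id59) recv 86: fwd; pos1(id97) recv 85: drop
Round 4: pos7(id59) recv 99: fwd; pos0(id71) recv 86: fwd
Round 5: pos0(id71) recv 99: fwd; pos1(id97) recv 86: drop
Round 6: pos1(id97) recv 99: fwd
Round 7: pos2(id12) recv 99: fwd
Round 8: pos3(id99) recv 99: ELECTED

Answer: 12,97,99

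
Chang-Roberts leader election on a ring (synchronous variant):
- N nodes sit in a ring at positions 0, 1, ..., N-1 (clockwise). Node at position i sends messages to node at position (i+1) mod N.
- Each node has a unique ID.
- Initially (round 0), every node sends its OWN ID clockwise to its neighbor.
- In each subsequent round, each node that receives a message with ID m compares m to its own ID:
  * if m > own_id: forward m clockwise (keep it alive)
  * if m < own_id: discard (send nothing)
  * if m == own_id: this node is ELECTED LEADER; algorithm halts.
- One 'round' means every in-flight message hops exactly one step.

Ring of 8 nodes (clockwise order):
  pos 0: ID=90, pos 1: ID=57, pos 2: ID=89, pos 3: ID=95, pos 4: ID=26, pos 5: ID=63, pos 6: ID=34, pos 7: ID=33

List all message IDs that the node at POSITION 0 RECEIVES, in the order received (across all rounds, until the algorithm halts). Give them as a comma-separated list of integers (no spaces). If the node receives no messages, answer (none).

Answer: 33,34,63,95

Derivation:
Round 1: pos1(id57) recv 90: fwd; pos2(id89) recv 57: drop; pos3(id95) recv 89: drop; pos4(id26) recv 95: fwd; pos5(id63) recv 26: drop; pos6(id34) recv 63: fwd; pos7(id33) recv 34: fwd; pos0(id90) recv 33: drop
Round 2: pos2(id89) recv 90: fwd; pos5(id63) recv 95: fwd; pos7(id33) recv 63: fwd; pos0(id90) recv 34: drop
Round 3: pos3(id95) recv 90: drop; pos6(id34) recv 95: fwd; pos0(id90) recv 63: drop
Round 4: pos7(id33) recv 95: fwd
Round 5: pos0(id90) recv 95: fwd
Round 6: pos1(id57) recv 95: fwd
Round 7: pos2(id89) recv 95: fwd
Round 8: pos3(id95) recv 95: ELECTED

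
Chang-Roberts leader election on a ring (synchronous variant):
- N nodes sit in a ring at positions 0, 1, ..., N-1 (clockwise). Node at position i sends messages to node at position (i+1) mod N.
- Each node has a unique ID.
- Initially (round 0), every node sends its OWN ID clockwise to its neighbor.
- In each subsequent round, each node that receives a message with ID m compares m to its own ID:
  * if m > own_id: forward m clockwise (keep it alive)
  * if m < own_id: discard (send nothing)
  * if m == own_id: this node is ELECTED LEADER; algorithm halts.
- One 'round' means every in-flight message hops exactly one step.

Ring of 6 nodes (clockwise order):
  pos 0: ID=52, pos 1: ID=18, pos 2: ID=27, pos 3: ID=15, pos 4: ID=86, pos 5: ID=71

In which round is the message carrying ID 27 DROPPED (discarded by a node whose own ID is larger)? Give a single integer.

Round 1: pos1(id18) recv 52: fwd; pos2(id27) recv 18: drop; pos3(id15) recv 27: fwd; pos4(id86) recv 15: drop; pos5(id71) recv 86: fwd; pos0(id52) recv 71: fwd
Round 2: pos2(id27) recv 52: fwd; pos4(id86) recv 27: drop; pos0(id52) recv 86: fwd; pos1(id18) recv 71: fwd
Round 3: pos3(id15) recv 52: fwd; pos1(id18) recv 86: fwd; pos2(id27) recv 71: fwd
Round 4: pos4(id86) recv 52: drop; pos2(id27) recv 86: fwd; pos3(id15) recv 71: fwd
Round 5: pos3(id15) recv 86: fwd; pos4(id86) recv 71: drop
Round 6: pos4(id86) recv 86: ELECTED
Message ID 27 originates at pos 2; dropped at pos 4 in round 2

Answer: 2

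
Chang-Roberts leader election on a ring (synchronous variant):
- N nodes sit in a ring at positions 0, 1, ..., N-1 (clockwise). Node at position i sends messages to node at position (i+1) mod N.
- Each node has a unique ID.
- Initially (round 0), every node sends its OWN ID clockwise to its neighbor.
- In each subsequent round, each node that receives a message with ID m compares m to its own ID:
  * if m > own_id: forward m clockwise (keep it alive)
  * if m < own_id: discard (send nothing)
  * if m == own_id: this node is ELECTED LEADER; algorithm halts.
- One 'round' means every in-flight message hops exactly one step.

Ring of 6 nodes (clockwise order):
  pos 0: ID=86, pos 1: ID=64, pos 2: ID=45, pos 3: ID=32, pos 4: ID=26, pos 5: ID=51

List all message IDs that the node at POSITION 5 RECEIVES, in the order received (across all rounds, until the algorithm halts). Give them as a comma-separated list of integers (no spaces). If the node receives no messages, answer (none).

Round 1: pos1(id64) recv 86: fwd; pos2(id45) recv 64: fwd; pos3(id32) recv 45: fwd; pos4(id26) recv 32: fwd; pos5(id51) recv 26: drop; pos0(id86) recv 51: drop
Round 2: pos2(id45) recv 86: fwd; pos3(id32) recv 64: fwd; pos4(id26) recv 45: fwd; pos5(id51) recv 32: drop
Round 3: pos3(id32) recv 86: fwd; pos4(id26) recv 64: fwd; pos5(id51) recv 45: drop
Round 4: pos4(id26) recv 86: fwd; pos5(id51) recv 64: fwd
Round 5: pos5(id51) recv 86: fwd; pos0(id86) recv 64: drop
Round 6: pos0(id86) recv 86: ELECTED

Answer: 26,32,45,64,86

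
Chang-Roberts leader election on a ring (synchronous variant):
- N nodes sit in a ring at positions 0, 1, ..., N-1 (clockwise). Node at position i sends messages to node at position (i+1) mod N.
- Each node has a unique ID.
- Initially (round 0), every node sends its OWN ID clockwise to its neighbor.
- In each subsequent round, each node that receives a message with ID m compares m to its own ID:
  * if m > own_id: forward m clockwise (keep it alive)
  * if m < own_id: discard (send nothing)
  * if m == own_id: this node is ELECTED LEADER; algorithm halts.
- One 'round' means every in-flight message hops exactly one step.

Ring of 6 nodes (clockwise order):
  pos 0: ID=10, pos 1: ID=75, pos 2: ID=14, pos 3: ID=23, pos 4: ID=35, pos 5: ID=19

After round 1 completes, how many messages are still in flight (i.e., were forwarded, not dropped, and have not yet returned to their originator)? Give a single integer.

Round 1: pos1(id75) recv 10: drop; pos2(id14) recv 75: fwd; pos3(id23) recv 14: drop; pos4(id35) recv 23: drop; pos5(id19) recv 35: fwd; pos0(id10) recv 19: fwd
After round 1: 3 messages still in flight

Answer: 3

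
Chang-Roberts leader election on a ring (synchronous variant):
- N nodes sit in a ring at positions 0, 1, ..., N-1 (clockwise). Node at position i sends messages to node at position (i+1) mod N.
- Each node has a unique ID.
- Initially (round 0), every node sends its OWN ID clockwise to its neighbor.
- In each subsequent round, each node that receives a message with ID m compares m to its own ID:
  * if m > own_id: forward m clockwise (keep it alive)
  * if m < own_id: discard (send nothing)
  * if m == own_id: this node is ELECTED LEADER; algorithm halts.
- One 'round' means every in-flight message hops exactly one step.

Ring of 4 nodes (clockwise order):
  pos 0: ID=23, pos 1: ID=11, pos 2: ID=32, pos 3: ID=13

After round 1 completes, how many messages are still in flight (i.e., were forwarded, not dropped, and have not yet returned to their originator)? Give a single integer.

Round 1: pos1(id11) recv 23: fwd; pos2(id32) recv 11: drop; pos3(id13) recv 32: fwd; pos0(id23) recv 13: drop
After round 1: 2 messages still in flight

Answer: 2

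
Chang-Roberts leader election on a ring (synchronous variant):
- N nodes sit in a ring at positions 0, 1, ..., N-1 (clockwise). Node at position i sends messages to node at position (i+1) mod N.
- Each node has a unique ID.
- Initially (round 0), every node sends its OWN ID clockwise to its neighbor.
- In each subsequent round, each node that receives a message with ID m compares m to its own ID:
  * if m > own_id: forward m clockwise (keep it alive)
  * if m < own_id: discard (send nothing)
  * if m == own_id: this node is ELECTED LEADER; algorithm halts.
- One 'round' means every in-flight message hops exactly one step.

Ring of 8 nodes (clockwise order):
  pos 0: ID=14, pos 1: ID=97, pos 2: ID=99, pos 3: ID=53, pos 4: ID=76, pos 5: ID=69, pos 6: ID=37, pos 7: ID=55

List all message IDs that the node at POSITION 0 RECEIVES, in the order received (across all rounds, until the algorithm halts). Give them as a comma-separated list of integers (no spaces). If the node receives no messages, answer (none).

Answer: 55,69,76,99

Derivation:
Round 1: pos1(id97) recv 14: drop; pos2(id99) recv 97: drop; pos3(id53) recv 99: fwd; pos4(id76) recv 53: drop; pos5(id69) recv 76: fwd; pos6(id37) recv 69: fwd; pos7(id55) recv 37: drop; pos0(id14) recv 55: fwd
Round 2: pos4(id76) recv 99: fwd; pos6(id37) recv 76: fwd; pos7(id55) recv 69: fwd; pos1(id97) recv 55: drop
Round 3: pos5(id69) recv 99: fwd; pos7(id55) recv 76: fwd; pos0(id14) recv 69: fwd
Round 4: pos6(id37) recv 99: fwd; pos0(id14) recv 76: fwd; pos1(id97) recv 69: drop
Round 5: pos7(id55) recv 99: fwd; pos1(id97) recv 76: drop
Round 6: pos0(id14) recv 99: fwd
Round 7: pos1(id97) recv 99: fwd
Round 8: pos2(id99) recv 99: ELECTED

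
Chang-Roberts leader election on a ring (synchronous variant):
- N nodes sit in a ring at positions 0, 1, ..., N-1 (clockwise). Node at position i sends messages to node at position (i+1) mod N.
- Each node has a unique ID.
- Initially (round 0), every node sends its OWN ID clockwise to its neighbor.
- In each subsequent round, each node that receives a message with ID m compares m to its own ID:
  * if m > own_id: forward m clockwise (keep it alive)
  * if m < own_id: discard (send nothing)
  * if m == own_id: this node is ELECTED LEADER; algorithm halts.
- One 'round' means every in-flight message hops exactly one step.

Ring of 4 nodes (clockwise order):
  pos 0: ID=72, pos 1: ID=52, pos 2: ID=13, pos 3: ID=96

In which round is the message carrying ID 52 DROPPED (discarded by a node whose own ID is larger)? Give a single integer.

Round 1: pos1(id52) recv 72: fwd; pos2(id13) recv 52: fwd; pos3(id96) recv 13: drop; pos0(id72) recv 96: fwd
Round 2: pos2(id13) recv 72: fwd; pos3(id96) recv 52: drop; pos1(id52) recv 96: fwd
Round 3: pos3(id96) recv 72: drop; pos2(id13) recv 96: fwd
Round 4: pos3(id96) recv 96: ELECTED
Message ID 52 originates at pos 1; dropped at pos 3 in round 2

Answer: 2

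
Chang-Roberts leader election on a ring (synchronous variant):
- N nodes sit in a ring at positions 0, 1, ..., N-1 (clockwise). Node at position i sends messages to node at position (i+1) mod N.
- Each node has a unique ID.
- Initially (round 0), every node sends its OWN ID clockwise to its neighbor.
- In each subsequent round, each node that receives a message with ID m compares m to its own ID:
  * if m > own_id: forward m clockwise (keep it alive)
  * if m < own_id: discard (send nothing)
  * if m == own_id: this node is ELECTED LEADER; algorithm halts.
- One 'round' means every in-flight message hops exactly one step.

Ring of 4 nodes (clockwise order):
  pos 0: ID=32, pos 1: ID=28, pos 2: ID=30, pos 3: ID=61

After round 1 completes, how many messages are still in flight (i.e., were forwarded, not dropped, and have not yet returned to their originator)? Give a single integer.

Round 1: pos1(id28) recv 32: fwd; pos2(id30) recv 28: drop; pos3(id61) recv 30: drop; pos0(id32) recv 61: fwd
After round 1: 2 messages still in flight

Answer: 2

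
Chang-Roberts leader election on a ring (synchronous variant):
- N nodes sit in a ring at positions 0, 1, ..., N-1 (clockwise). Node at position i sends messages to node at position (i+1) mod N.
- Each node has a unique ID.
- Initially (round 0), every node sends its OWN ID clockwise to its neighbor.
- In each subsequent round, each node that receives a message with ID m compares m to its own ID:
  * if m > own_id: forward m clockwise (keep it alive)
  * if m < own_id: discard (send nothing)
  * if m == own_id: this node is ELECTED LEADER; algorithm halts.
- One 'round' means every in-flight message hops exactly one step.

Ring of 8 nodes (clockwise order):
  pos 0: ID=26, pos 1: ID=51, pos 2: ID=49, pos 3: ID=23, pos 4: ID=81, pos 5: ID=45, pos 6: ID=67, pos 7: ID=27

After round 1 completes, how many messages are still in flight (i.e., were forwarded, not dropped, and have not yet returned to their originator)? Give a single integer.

Answer: 5

Derivation:
Round 1: pos1(id51) recv 26: drop; pos2(id49) recv 51: fwd; pos3(id23) recv 49: fwd; pos4(id81) recv 23: drop; pos5(id45) recv 81: fwd; pos6(id67) recv 45: drop; pos7(id27) recv 67: fwd; pos0(id26) recv 27: fwd
After round 1: 5 messages still in flight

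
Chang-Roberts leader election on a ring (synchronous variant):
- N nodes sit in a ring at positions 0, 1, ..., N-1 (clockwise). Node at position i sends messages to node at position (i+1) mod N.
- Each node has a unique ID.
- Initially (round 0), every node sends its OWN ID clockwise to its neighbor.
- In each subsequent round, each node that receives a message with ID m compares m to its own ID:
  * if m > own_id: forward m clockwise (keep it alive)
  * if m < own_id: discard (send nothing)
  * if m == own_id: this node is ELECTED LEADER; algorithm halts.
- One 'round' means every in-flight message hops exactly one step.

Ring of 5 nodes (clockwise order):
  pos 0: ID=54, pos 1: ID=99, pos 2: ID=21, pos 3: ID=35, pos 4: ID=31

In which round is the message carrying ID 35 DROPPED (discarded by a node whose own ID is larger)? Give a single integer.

Answer: 2

Derivation:
Round 1: pos1(id99) recv 54: drop; pos2(id21) recv 99: fwd; pos3(id35) recv 21: drop; pos4(id31) recv 35: fwd; pos0(id54) recv 31: drop
Round 2: pos3(id35) recv 99: fwd; pos0(id54) recv 35: drop
Round 3: pos4(id31) recv 99: fwd
Round 4: pos0(id54) recv 99: fwd
Round 5: pos1(id99) recv 99: ELECTED
Message ID 35 originates at pos 3; dropped at pos 0 in round 2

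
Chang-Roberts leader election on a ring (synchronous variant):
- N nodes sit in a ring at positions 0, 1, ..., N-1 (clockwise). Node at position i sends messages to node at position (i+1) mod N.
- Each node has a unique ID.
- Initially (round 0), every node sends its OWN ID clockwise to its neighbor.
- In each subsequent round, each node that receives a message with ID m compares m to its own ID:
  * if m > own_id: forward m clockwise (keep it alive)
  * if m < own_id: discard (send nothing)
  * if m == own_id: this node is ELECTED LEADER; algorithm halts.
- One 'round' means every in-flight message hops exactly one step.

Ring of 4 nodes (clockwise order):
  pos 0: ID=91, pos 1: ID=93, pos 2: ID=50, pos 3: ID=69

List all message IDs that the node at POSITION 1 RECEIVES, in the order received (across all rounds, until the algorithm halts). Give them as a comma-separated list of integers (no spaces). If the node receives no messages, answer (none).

Answer: 91,93

Derivation:
Round 1: pos1(id93) recv 91: drop; pos2(id50) recv 93: fwd; pos3(id69) recv 50: drop; pos0(id91) recv 69: drop
Round 2: pos3(id69) recv 93: fwd
Round 3: pos0(id91) recv 93: fwd
Round 4: pos1(id93) recv 93: ELECTED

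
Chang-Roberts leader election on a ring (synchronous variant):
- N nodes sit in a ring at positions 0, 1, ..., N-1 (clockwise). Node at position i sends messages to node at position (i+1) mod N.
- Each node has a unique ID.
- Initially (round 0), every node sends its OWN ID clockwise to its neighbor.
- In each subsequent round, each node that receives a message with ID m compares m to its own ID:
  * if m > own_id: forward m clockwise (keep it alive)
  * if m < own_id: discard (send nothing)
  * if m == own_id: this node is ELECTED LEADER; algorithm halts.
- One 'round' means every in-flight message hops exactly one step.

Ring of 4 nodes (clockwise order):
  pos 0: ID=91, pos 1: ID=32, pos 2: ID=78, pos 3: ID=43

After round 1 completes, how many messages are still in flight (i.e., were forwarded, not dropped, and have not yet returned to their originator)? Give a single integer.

Answer: 2

Derivation:
Round 1: pos1(id32) recv 91: fwd; pos2(id78) recv 32: drop; pos3(id43) recv 78: fwd; pos0(id91) recv 43: drop
After round 1: 2 messages still in flight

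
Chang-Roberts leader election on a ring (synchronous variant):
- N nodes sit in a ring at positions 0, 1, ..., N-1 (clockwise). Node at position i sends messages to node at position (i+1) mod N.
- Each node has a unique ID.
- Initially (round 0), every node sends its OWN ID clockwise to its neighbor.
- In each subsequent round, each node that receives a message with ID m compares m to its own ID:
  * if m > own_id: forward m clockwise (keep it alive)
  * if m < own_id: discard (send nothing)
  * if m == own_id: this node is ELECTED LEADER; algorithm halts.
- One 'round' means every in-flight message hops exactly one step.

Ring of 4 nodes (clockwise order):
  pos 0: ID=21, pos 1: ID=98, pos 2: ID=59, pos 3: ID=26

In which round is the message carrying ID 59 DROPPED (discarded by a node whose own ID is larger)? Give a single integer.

Round 1: pos1(id98) recv 21: drop; pos2(id59) recv 98: fwd; pos3(id26) recv 59: fwd; pos0(id21) recv 26: fwd
Round 2: pos3(id26) recv 98: fwd; pos0(id21) recv 59: fwd; pos1(id98) recv 26: drop
Round 3: pos0(id21) recv 98: fwd; pos1(id98) recv 59: drop
Round 4: pos1(id98) recv 98: ELECTED
Message ID 59 originates at pos 2; dropped at pos 1 in round 3

Answer: 3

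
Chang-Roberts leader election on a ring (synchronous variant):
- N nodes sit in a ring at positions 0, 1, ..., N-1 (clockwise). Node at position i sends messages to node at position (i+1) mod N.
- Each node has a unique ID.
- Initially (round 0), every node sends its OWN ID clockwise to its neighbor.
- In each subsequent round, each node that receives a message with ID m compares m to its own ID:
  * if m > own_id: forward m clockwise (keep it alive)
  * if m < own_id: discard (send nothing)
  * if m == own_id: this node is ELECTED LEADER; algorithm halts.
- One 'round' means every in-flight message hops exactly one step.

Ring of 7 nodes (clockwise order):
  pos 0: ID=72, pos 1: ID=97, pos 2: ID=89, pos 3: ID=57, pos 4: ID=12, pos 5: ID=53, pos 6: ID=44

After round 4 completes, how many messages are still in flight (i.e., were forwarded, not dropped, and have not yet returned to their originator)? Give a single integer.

Round 1: pos1(id97) recv 72: drop; pos2(id89) recv 97: fwd; pos3(id57) recv 89: fwd; pos4(id12) recv 57: fwd; pos5(id53) recv 12: drop; pos6(id44) recv 53: fwd; pos0(id72) recv 44: drop
Round 2: pos3(id57) recv 97: fwd; pos4(id12) recv 89: fwd; pos5(id53) recv 57: fwd; pos0(id72) recv 53: drop
Round 3: pos4(id12) recv 97: fwd; pos5(id53) recv 89: fwd; pos6(id44) recv 57: fwd
Round 4: pos5(id53) recv 97: fwd; pos6(id44) recv 89: fwd; pos0(id72) recv 57: drop
After round 4: 2 messages still in flight

Answer: 2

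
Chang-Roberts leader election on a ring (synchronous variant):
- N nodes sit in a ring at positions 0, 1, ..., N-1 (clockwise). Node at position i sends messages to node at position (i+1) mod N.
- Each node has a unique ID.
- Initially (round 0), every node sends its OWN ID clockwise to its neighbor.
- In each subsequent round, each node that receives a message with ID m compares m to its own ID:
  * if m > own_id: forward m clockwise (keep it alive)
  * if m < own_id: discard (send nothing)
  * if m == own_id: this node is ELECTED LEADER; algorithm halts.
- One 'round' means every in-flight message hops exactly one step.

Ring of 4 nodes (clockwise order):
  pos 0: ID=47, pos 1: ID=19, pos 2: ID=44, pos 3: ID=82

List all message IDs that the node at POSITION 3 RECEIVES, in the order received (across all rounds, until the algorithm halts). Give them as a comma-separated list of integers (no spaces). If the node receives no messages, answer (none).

Answer: 44,47,82

Derivation:
Round 1: pos1(id19) recv 47: fwd; pos2(id44) recv 19: drop; pos3(id82) recv 44: drop; pos0(id47) recv 82: fwd
Round 2: pos2(id44) recv 47: fwd; pos1(id19) recv 82: fwd
Round 3: pos3(id82) recv 47: drop; pos2(id44) recv 82: fwd
Round 4: pos3(id82) recv 82: ELECTED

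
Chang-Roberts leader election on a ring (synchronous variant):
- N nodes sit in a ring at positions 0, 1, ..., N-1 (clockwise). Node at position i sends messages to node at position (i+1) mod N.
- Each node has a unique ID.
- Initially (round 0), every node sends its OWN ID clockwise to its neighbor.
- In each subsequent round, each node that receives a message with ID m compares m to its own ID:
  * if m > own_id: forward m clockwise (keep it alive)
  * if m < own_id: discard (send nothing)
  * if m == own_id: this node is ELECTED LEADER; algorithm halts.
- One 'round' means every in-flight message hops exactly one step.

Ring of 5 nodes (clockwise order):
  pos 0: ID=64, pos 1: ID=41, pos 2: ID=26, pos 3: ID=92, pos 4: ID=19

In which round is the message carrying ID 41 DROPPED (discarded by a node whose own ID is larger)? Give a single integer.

Answer: 2

Derivation:
Round 1: pos1(id41) recv 64: fwd; pos2(id26) recv 41: fwd; pos3(id92) recv 26: drop; pos4(id19) recv 92: fwd; pos0(id64) recv 19: drop
Round 2: pos2(id26) recv 64: fwd; pos3(id92) recv 41: drop; pos0(id64) recv 92: fwd
Round 3: pos3(id92) recv 64: drop; pos1(id41) recv 92: fwd
Round 4: pos2(id26) recv 92: fwd
Round 5: pos3(id92) recv 92: ELECTED
Message ID 41 originates at pos 1; dropped at pos 3 in round 2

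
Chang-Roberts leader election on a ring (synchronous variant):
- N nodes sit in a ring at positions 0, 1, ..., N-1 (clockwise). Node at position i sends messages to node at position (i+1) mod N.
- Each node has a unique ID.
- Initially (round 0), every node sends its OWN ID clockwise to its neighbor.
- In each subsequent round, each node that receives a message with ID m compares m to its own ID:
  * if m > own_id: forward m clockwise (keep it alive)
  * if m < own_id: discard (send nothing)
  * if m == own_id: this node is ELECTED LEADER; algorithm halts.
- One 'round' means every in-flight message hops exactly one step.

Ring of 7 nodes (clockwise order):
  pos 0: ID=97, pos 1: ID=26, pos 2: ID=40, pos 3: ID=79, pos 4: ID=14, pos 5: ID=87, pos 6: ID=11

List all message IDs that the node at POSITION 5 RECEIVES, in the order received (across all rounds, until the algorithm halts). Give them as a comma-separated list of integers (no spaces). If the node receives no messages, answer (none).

Answer: 14,79,97

Derivation:
Round 1: pos1(id26) recv 97: fwd; pos2(id40) recv 26: drop; pos3(id79) recv 40: drop; pos4(id14) recv 79: fwd; pos5(id87) recv 14: drop; pos6(id11) recv 87: fwd; pos0(id97) recv 11: drop
Round 2: pos2(id40) recv 97: fwd; pos5(id87) recv 79: drop; pos0(id97) recv 87: drop
Round 3: pos3(id79) recv 97: fwd
Round 4: pos4(id14) recv 97: fwd
Round 5: pos5(id87) recv 97: fwd
Round 6: pos6(id11) recv 97: fwd
Round 7: pos0(id97) recv 97: ELECTED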